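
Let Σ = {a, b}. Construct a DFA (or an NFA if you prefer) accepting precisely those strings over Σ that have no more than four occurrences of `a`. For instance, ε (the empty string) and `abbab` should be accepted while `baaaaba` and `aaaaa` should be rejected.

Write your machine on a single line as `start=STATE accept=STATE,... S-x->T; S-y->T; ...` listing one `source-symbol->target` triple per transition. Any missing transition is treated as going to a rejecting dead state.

Count `a`s, saturating at 5: states s0 through s4 mean 0 through 4 `a`s seen; s5 means more than 4. Each `a` increments (capped at s5); other symbols loop. Accept from {s0, s1, s2, s3, s4}.
6 states suffice.
        a   b  
>* s0   s1  s0 
 * s1   s2  s1 
 * s2   s3  s2 
 * s3   s4  s3 
 * s4   s5  s4 
   s5   s5  s5 
(> = start, * = accepting)

start=s0; accept=s0,s1,s2,s3,s4; s0-a->s1; s0-b->s0; s1-a->s2; s1-b->s1; s2-a->s3; s2-b->s2; s3-a->s4; s3-b->s3; s4-a->s5; s4-b->s4; s5-a->s5; s5-b->s5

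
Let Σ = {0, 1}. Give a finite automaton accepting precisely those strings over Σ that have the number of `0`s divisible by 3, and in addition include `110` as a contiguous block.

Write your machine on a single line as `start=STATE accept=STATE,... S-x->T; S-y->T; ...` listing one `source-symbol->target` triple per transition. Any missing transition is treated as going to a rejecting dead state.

Handle the two conditions separately and then intersect. One (3 states) tracks the count of `0`s modulo 3; the other (4 states) tracks whether and how much of `110` has been seen. Each combined state is a pair, one component from each; accept when both components accept. Equivalent product states are then merged.
A 10-state machine:
       0  1 
>  A   B  C 
   B   D  E 
   C   B  F 
   D   A  G 
   E   D  H 
   F   H  F 
   G   A  I 
   H   I  H 
   I   J  I 
 * J   H  J 
(> = start, * = accepting)

start=A; accept=J; A-0->B; A-1->C; B-0->D; B-1->E; C-0->B; C-1->F; D-0->A; D-1->G; E-0->D; E-1->H; F-0->H; F-1->F; G-0->A; G-1->I; H-0->I; H-1->H; I-0->J; I-1->I; J-0->H; J-1->J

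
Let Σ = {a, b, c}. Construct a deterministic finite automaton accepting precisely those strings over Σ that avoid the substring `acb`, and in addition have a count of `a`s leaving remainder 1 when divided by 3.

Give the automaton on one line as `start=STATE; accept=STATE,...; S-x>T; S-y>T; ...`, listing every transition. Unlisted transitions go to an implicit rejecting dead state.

Handle the two conditions separately and then intersect. The first has 4 states tracking partial matches of the forbidden pattern `acb`; the second has 3 states tracking the count of `a`s modulo 3. A product state is a pair (one from each), accepting exactly when both do.
12 states suffice.
          a    b    c  
>  q0     q1   q0   q0 
 * q1     q2   q3   q4 
   q2     q5   q6   q7 
 * q3     q2   q3   q3 
 * q4     q2   q8   q3 
   q5     q1   q0   q9 
   q6     q5   q6   q6 
   q7     q5  q10   q6 
   q8    q10   q8   q8 
   q9     q1  q11   q0 
   q10   q11  q10  q10 
   q11    q8  q11  q11 
(> = start, * = accepting)

start=q0; accept=q1,q3,q4; q0-a>q1; q0-b>q0; q0-c>q0; q1-a>q2; q1-b>q3; q1-c>q4; q2-a>q5; q2-b>q6; q2-c>q7; q3-a>q2; q3-b>q3; q3-c>q3; q4-a>q2; q4-b>q8; q4-c>q3; q5-a>q1; q5-b>q0; q5-c>q9; q6-a>q5; q6-b>q6; q6-c>q6; q7-a>q5; q7-b>q10; q7-c>q6; q8-a>q10; q8-b>q8; q8-c>q8; q9-a>q1; q9-b>q11; q9-c>q0; q10-a>q11; q10-b>q10; q10-c>q10; q11-a>q8; q11-b>q11; q11-c>q11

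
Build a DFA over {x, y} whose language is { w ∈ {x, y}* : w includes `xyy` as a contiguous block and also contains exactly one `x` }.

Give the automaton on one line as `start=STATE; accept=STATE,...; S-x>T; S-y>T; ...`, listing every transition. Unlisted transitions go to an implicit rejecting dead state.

start=q0; accept=q5; q0-x>q1; q0-y>q0; q1-x>q2; q1-y>q3; q2-x>q2; q2-y>q4; q3-x>q2; q3-y>q5; q4-x>q2; q4-y>q6; q5-x>q6; q5-y>q5; q6-x>q6; q6-y>q6

Handle the two conditions separately and then intersect. One (4 states) tracks whether and how much of `xyy` has been seen; the other (3 states) tracks the count of `x`s, saturating at 2. Each combined state is a pair, one component from each; accept when both components accept.
        x   y  
>  q0   q1  q0 
   q1   q2  q3 
   q2   q2  q4 
   q3   q2  q5 
   q4   q2  q6 
 * q5   q6  q5 
   q6   q6  q6 
(> = start, * = accepting)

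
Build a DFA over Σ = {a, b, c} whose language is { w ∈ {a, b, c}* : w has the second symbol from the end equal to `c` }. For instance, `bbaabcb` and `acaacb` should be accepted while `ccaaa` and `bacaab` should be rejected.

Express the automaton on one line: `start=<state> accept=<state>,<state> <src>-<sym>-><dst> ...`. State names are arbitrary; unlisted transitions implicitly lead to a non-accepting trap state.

Because acceptance depends on a position counted from the end, the machine has to buffer the most recent 2 symbols. Make each state the string of the last up-to-2 symbols read; on input `x` shift the window left and append `x`. Accept when the buffered window has length 2 and begins with `c`.
A 13-state machine:
          a    b    c  
>  S0     S1   S2   S3 
   S1     S4   S5   S6 
   S2     S7   S8   S9 
   S3    S10  S11  S12 
   S4     S4   S5   S6 
   S5     S7   S8   S9 
   S6    S10  S11  S12 
   S7     S4   S5   S6 
   S8     S7   S8   S9 
   S9    S10  S11  S12 
 * S10    S4   S5   S6 
 * S11    S7   S8   S9 
 * S12   S10  S11  S12 
(> = start, * = accepting)

start=S0 accept=S10,S11,S12 S0-a->S1 S0-b->S2 S0-c->S3 S1-a->S4 S1-b->S5 S1-c->S6 S2-a->S7 S2-b->S8 S2-c->S9 S3-a->S10 S3-b->S11 S3-c->S12 S4-a->S4 S4-b->S5 S4-c->S6 S5-a->S7 S5-b->S8 S5-c->S9 S6-a->S10 S6-b->S11 S6-c->S12 S7-a->S4 S7-b->S5 S7-c->S6 S8-a->S7 S8-b->S8 S8-c->S9 S9-a->S10 S9-b->S11 S9-c->S12 S10-a->S4 S10-b->S5 S10-c->S6 S11-a->S7 S11-b->S8 S11-c->S9 S12-a->S10 S12-b->S11 S12-c->S12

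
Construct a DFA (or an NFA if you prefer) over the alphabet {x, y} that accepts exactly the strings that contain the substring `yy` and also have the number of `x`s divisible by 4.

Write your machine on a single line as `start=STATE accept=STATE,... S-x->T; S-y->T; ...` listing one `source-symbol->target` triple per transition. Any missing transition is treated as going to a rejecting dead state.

Run two small machines in parallel and take their product. One (3 states) tracks whether and how much of `yy` has been seen; the other (4 states) tracks the count of `x`s modulo 4. Each combined state is a pair, one component from each; accept when both components accept.
          x    y  
>  S0     S1   S2 
   S1     S3   S4 
   S2     S1   S5 
   S3     S6   S7 
   S4     S3   S8 
 * S5     S8   S5 
   S6     S0   S9 
   S7     S6  S10 
   S8    S10   S8 
   S9     S0  S11 
   S10   S11  S10 
   S11    S5  S11 
(> = start, * = accepting)

start=S0; accept=S5; S0-x->S1; S0-y->S2; S1-x->S3; S1-y->S4; S2-x->S1; S2-y->S5; S3-x->S6; S3-y->S7; S4-x->S3; S4-y->S8; S5-x->S8; S5-y->S5; S6-x->S0; S6-y->S9; S7-x->S6; S7-y->S10; S8-x->S10; S8-y->S8; S9-x->S0; S9-y->S11; S10-x->S11; S10-y->S10; S11-x->S5; S11-y->S11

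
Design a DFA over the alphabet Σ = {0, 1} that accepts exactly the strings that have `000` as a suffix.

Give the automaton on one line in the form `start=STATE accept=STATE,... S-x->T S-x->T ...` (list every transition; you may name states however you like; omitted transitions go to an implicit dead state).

Remember how much of `000` the current input suffix matches. State S0 means no match yet; S1 means the last symbol is `0`; S2 means the last 2 symbols are `00`; S3 means the last 3 symbols are `000`. Only S3 accepts. On a mismatch, fall back to the longest proper suffix that is still a prefix of `000`.
        0   1  
>  S0   S1  S0 
   S1   S2  S0 
   S2   S3  S0 
 * S3   S3  S0 
(> = start, * = accepting)

start=S0 accept=S3 S0-0->S1 S0-1->S0 S1-0->S2 S1-1->S0 S2-0->S3 S2-1->S0 S3-0->S3 S3-1->S0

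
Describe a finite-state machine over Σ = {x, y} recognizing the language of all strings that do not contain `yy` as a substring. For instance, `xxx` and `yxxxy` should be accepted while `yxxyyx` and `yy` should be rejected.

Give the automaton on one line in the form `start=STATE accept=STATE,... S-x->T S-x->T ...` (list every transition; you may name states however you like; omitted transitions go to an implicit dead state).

This is the complement of 'contains `yy`'. Use the same substring-matching states — A through C holding how much of `yy` has just been matched — but flip the accepting set: everything except the trap C accepts.
       x  y 
>* A   A  B 
 * B   A  C 
   C   C  C 
(> = start, * = accepting)

start=A accept=A,B A-x->A A-y->B B-x->A B-y->C C-x->C C-y->C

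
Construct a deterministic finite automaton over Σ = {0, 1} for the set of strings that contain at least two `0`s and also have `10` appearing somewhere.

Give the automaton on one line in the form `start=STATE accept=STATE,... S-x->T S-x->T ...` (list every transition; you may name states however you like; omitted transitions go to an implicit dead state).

Run two small machines in parallel and take their product. The first has 4 states tracking the count of `0`s, saturating at 3; the second has 3 states tracking whether and how much of `10` has been seen. A product state is a pair (one from each), accepting exactly when both do. Minimizing collapses redundant product states.
5 states suffice.
       0  1 
>  A   B  C 
   B   B  D 
   C   D  C 
   D   E  D 
 * E   E  E 
(> = start, * = accepting)

start=A accept=E A-0->B A-1->C B-0->B B-1->D C-0->D C-1->C D-0->E D-1->D E-0->E E-1->E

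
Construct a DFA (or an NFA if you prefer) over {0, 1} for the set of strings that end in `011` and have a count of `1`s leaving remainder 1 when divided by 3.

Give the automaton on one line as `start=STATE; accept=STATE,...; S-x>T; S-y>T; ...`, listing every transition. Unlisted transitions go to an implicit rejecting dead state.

start=s0; accept=s5; s0-0>s0; s0-1>s1; s1-0>s1; s1-1>s2; s2-0>s3; s2-1>s0; s3-0>s3; s3-1>s4; s4-0>s0; s4-1>s5; s5-0>s1; s5-1>s2

Handle the two conditions separately and then intersect. One (4 states) tracks how much of the suffix `011` has currently been matched; the other (3 states) tracks the count of `1`s modulo 3. Each combined state is a pair, one component from each; accept when both components accept. Minimizing collapses redundant product states.
With 6 states:
        0   1  
>  s0   s0  s1 
   s1   s1  s2 
   s2   s3  s0 
   s3   s3  s4 
   s4   s0  s5 
 * s5   s1  s2 
(> = start, * = accepting)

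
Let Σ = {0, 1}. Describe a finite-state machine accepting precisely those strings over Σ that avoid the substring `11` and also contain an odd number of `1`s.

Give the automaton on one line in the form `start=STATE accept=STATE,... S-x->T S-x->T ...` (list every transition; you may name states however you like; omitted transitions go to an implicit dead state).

start=q0 accept=q1,q2 q0-0->q0 q0-1->q1 q1-0->q2 q1-1->q3 q2-0->q2 q2-1->q4 q3-0->q3 q3-1->q3 q4-0->q0 q4-1->q3

Run two small machines in parallel and take their product. One (3 states) tracks partial matches of the forbidden pattern `11`; the other (2 states) tracks the count of `1`s modulo 2. Each combined state is a pair, one component from each; accept when both components accept. Minimizing collapses redundant product states.
With 5 states:
        0   1  
>  q0   q0  q1 
 * q1   q2  q3 
 * q2   q2  q4 
   q3   q3  q3 
   q4   q0  q3 
(> = start, * = accepting)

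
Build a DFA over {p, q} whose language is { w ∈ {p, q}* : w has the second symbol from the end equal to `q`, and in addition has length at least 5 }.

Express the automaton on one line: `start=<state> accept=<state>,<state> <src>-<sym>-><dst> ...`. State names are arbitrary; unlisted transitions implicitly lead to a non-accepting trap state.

start=S0 accept=S17,S18,S21,S22 S0-p->S1 S0-q->S2 S1-p->S3 S1-q->S4 S2-p->S5 S2-q->S6 S3-p->S7 S3-q->S8 S4-p->S9 S4-q->S10 S5-p->S7 S5-q->S8 S6-p->S9 S6-q->S10 S7-p->S11 S7-q->S12 S8-p->S13 S8-q->S14 S9-p->S11 S9-q->S12 S10-p->S13 S10-q->S14 S11-p->S15 S11-q->S16 S12-p->S17 S12-q->S18 S13-p->S15 S13-q->S16 S14-p->S17 S14-q->S18 S15-p->S19 S15-q->S20 S16-p->S21 S16-q->S22 S17-p->S19 S17-q->S20 S18-p->S21 S18-q->S22 S19-p->S19 S19-q->S20 S20-p->S21 S20-q->S22 S21-p->S19 S21-q->S20 S22-p->S21 S22-q->S22

Handle the two conditions separately and then intersect. One (7 states) tracks the last 2 symbols read; the other (7 states) tracks the input length, saturating at 6. Each combined state is a pair, one component from each; accept when both components accept.
With 23 states:
          p    q  
>  S0     S1   S2 
   S1     S3   S4 
   S2     S5   S6 
   S3     S7   S8 
   S4     S9  S10 
   S5     S7   S8 
   S6     S9  S10 
   S7    S11  S12 
   S8    S13  S14 
   S9    S11  S12 
   S10   S13  S14 
   S11   S15  S16 
   S12   S17  S18 
   S13   S15  S16 
   S14   S17  S18 
   S15   S19  S20 
   S16   S21  S22 
 * S17   S19  S20 
 * S18   S21  S22 
   S19   S19  S20 
   S20   S21  S22 
 * S21   S19  S20 
 * S22   S21  S22 
(> = start, * = accepting)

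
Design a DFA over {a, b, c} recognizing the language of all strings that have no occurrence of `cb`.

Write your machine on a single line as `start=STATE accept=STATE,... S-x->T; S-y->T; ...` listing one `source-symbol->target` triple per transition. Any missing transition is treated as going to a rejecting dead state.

start=S0; accept=S0,S1; S0-a->S0; S0-b->S0; S0-c->S1; S1-a->S0; S1-b->S2; S1-c->S1; S2-a->S2; S2-b->S2; S2-c->S2

Track partial matches of the forbidden pattern `cb`. State S2 is a dead state reached once `cb` has occurred; every other state accepts. S0 means no part of `cb` is currently matched.
A 3-state machine:
        a   b   c  
>* S0   S0  S0  S1 
 * S1   S0  S2  S1 
   S2   S2  S2  S2 
(> = start, * = accepting)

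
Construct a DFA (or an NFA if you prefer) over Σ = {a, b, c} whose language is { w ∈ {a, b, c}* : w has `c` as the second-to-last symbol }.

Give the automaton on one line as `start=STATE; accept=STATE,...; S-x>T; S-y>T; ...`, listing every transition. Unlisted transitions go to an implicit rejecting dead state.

Because acceptance depends on a position counted from the end, the machine has to buffer the most recent 2 symbols. Make each state the string of the last up-to-2 symbols read; on input `x` shift the window left and append `x`. Accept when the buffered window has length 2 and begins with `c`.
13 states suffice.
          a    b    c  
>  s0     s1   s2   s3 
   s1     s4   s5   s6 
   s2     s7   s8   s9 
   s3    s10  s11  s12 
   s4     s4   s5   s6 
   s5     s7   s8   s9 
   s6    s10  s11  s12 
   s7     s4   s5   s6 
   s8     s7   s8   s9 
   s9    s10  s11  s12 
 * s10    s4   s5   s6 
 * s11    s7   s8   s9 
 * s12   s10  s11  s12 
(> = start, * = accepting)

start=s0; accept=s10,s11,s12; s0-a>s1; s0-b>s2; s0-c>s3; s1-a>s4; s1-b>s5; s1-c>s6; s2-a>s7; s2-b>s8; s2-c>s9; s3-a>s10; s3-b>s11; s3-c>s12; s4-a>s4; s4-b>s5; s4-c>s6; s5-a>s7; s5-b>s8; s5-c>s9; s6-a>s10; s6-b>s11; s6-c>s12; s7-a>s4; s7-b>s5; s7-c>s6; s8-a>s7; s8-b>s8; s8-c>s9; s9-a>s10; s9-b>s11; s9-c>s12; s10-a>s4; s10-b>s5; s10-c>s6; s11-a>s7; s11-b>s8; s11-c>s9; s12-a>s10; s12-b>s11; s12-c>s12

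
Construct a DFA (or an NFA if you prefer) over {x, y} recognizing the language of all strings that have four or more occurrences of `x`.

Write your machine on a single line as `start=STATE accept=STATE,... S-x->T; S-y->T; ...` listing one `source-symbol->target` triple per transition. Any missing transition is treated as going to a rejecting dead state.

start=q0; accept=q4,q5; q0-x->q1; q0-y->q0; q1-x->q2; q1-y->q1; q2-x->q3; q2-y->q2; q3-x->q4; q3-y->q3; q4-x->q5; q4-y->q4; q5-x->q5; q5-y->q5

Only the number of `x`s matters, and only up to 5. Make a chain q0 → q1 → q2 → q3 → q4 → q5 advanced by each `x` (with q5 absorbing); every other symbol self-loops. The accepting set is {q4, q5}.
A 6-state machine:
        x   y  
>  q0   q1  q0 
   q1   q2  q1 
   q2   q3  q2 
   q3   q4  q3 
 * q4   q5  q4 
 * q5   q5  q5 
(> = start, * = accepting)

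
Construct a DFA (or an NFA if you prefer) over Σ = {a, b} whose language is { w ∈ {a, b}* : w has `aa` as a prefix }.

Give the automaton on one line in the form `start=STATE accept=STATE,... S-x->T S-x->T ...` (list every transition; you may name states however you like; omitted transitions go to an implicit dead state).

start=q0 accept=q2 q0-a->q1 q0-b->q3 q1-a->q2 q1-b->q3 q2-a->q2 q2-b->q2 q3-a->q3 q3-b->q3

Check the first 2 symbols one by one: q0 through q1 record how many have matched `aa` so far; any wrong symbol goes to the dead state q3. After all 2 match we enter the accepting sink q2.
4 states suffice.
        a   b  
>  q0   q1  q3 
   q1   q2  q3 
 * q2   q2  q2 
   q3   q3  q3 
(> = start, * = accepting)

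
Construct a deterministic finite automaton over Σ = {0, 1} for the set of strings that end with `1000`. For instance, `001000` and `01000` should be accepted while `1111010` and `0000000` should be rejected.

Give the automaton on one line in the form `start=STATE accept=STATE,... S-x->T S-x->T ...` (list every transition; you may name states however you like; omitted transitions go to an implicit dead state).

start=S0 accept=S4 S0-0->S0 S0-1->S1 S1-0->S2 S1-1->S1 S2-0->S3 S2-1->S1 S3-0->S4 S3-1->S1 S4-0->S0 S4-1->S1

Let each state record the length of the longest suffix of the input read so far that is also a prefix of `1000`. S1 means the last symbol is `1`; S2 means the last 2 symbols are `10`; S3 means the last 3 symbols are `100`; S4 means the last 4 symbols are `1000`. Accept only at S4, where the string currently ends in `1000`.
With 5 states:
        0   1  
>  S0   S0  S1 
   S1   S2  S1 
   S2   S3  S1 
   S3   S4  S1 
 * S4   S0  S1 
(> = start, * = accepting)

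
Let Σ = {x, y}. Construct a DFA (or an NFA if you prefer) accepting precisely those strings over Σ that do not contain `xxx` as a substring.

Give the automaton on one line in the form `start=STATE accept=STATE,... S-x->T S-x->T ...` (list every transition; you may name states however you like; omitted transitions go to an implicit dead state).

start=A accept=A,B,C A-x->B A-y->A B-x->C B-y->A C-x->D C-y->A D-x->D D-y->D

This is the complement of 'contains `xxx`'. Use the same substring-matching states — A through D holding how much of `xxx` has just been matched — but flip the accepting set: everything except the trap D accepts.
A 4-state machine:
       x  y 
>* A   B  A 
 * B   C  A 
 * C   D  A 
   D   D  D 
(> = start, * = accepting)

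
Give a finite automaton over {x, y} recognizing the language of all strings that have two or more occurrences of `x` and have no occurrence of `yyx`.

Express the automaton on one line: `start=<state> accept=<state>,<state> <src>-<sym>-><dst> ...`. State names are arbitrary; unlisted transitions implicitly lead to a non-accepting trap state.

Run two small machines in parallel and take their product. The first has 4 states tracking the count of `x`s, saturating at 3; the second has 4 states tracking partial matches of the forbidden pattern `yyx`. A product state is a pair (one from each), accepting exactly when both do. Minimizing collapses redundant product states.
An 8-state machine:
        x   y  
>  q0   q1  q2 
   q1   q3  q4 
   q2   q1  q5 
 * q3   q3  q6 
   q4   q3  q5 
   q5   q5  q5 
 * q6   q3  q7 
 * q7   q5  q7 
(> = start, * = accepting)

start=q0 accept=q3,q6,q7 q0-x->q1 q0-y->q2 q1-x->q3 q1-y->q4 q2-x->q1 q2-y->q5 q3-x->q3 q3-y->q6 q4-x->q3 q4-y->q5 q5-x->q5 q5-y->q5 q6-x->q3 q6-y->q7 q7-x->q5 q7-y->q7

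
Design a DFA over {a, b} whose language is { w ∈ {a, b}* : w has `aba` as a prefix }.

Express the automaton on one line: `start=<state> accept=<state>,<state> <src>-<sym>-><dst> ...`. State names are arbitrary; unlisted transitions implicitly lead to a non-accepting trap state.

start=q0 accept=q3 q0-a->q1 q0-b->q4 q1-a->q4 q1-b->q2 q2-a->q3 q2-b->q4 q3-a->q3 q3-b->q3 q4-a->q4 q4-b->q4

Walk along `aba` while the input agrees: from q0 take `a` to q1, and so on. Any deviation drops to the rejecting sink q4. Once q3 is reached the prefix is confirmed and every continuation is accepted.
A 5-state machine:
        a   b  
>  q0   q1  q4 
   q1   q4  q2 
   q2   q3  q4 
 * q3   q3  q3 
   q4   q4  q4 
(> = start, * = accepting)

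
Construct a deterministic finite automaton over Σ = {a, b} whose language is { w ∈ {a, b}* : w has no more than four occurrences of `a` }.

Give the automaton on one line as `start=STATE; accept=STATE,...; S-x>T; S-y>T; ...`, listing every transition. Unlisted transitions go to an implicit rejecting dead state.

Count `a`s, saturating at 5: states q0 through q4 mean 0 through 4 `a`s seen; q5 means more than 4. Each `a` increments (capped at q5); other symbols loop. Accept from {q0, q1, q2, q3, q4}.
6 states suffice.
        a   b  
>* q0   q1  q0 
 * q1   q2  q1 
 * q2   q3  q2 
 * q3   q4  q3 
 * q4   q5  q4 
   q5   q5  q5 
(> = start, * = accepting)

start=q0; accept=q0,q1,q2,q3,q4; q0-a>q1; q0-b>q0; q1-a>q2; q1-b>q1; q2-a>q3; q2-b>q2; q3-a>q4; q3-b>q3; q4-a>q5; q4-b>q4; q5-a>q5; q5-b>q5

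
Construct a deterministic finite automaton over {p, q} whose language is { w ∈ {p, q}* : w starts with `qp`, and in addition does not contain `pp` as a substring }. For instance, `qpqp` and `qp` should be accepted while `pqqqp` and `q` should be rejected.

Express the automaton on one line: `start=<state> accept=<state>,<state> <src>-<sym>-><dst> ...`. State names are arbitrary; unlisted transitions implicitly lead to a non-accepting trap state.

start=A accept=D,E A-p->B A-q->C B-p->B B-q->B C-p->D C-q->B D-p->B D-q->E E-p->D E-q->E

Handle the two conditions separately and then intersect. One (4 states) tracks whether the input so far still matches the prefix `qp`; the other (3 states) tracks partial matches of the forbidden pattern `pp`. Each combined state is a pair, one component from each; accept when both components accept. Equivalent product states are then merged.
A 5-state machine:
       p  q 
>  A   B  C 
   B   B  B 
   C   D  B 
 * D   B  E 
 * E   D  E 
(> = start, * = accepting)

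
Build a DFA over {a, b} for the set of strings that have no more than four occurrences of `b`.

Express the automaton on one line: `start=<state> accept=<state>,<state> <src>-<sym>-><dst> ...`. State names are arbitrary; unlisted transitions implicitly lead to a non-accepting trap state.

start=S0 accept=S0,S1,S2,S3,S4 S0-a->S0 S0-b->S1 S1-a->S1 S1-b->S2 S2-a->S2 S2-b->S3 S3-a->S3 S3-b->S4 S4-a->S4 S4-b->S5 S5-a->S5 S5-b->S5

Count `b`s, saturating at 5: states S0 through S4 mean 0 through 4 `b`s seen; S5 means more than 4. Each `b` increments (capped at S5); other symbols loop. Accept from {S0, S1, S2, S3, S4}.
        a   b  
>* S0   S0  S1 
 * S1   S1  S2 
 * S2   S2  S3 
 * S3   S3  S4 
 * S4   S4  S5 
   S5   S5  S5 
(> = start, * = accepting)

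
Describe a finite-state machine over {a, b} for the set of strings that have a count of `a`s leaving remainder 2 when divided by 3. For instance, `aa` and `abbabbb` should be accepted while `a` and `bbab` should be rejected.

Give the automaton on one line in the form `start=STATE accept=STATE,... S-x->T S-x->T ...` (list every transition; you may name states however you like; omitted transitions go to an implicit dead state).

Keep the running count of `a`s modulo 3: each `a` advances along the cycle S0 → S1 → S2 → S0 while other symbols loop. Accept at S2.
A 3-state machine:
        a   b  
>  S0   S1  S0 
   S1   S2  S1 
 * S2   S0  S2 
(> = start, * = accepting)

start=S0 accept=S2 S0-a->S1 S0-b->S0 S1-a->S2 S1-b->S1 S2-a->S0 S2-b->S2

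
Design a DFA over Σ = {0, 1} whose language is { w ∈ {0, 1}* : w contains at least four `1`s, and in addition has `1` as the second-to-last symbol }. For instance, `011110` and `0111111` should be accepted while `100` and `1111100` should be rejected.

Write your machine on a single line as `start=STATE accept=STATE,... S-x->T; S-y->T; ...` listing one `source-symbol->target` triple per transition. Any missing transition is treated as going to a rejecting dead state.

start=q0; accept=q5,q7; q0-0->q0; q0-1->q1; q1-0->q1; q1-1->q2; q2-0->q2; q2-1->q3; q3-0->q4; q3-1->q5; q4-0->q4; q4-1->q6; q5-0->q7; q5-1->q5; q6-0->q7; q6-1->q5; q7-0->q4; q7-1->q6

Build one automaton per condition and run them in lockstep. The first has 6 states tracking the count of `1`s, saturating at 5; the second has 7 states tracking the last 2 symbols read. A product state is a pair (one from each), accepting exactly when both do. After merging equivalent states the machine shrinks.
An 8-state machine:
        0   1  
>  q0   q0  q1 
   q1   q1  q2 
   q2   q2  q3 
   q3   q4  q5 
   q4   q4  q6 
 * q5   q7  q5 
   q6   q7  q5 
 * q7   q4  q6 
(> = start, * = accepting)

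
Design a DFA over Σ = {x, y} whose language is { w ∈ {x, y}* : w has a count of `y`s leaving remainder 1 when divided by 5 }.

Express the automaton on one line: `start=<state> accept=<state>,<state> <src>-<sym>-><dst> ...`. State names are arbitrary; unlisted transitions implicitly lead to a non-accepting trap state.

start=s0 accept=s1 s0-x->s0 s0-y->s1 s1-x->s1 s1-y->s2 s2-x->s2 s2-y->s3 s3-x->s3 s3-y->s4 s4-x->s4 s4-y->s0

The only thing that matters is how many `y`s have appeared, reduced mod 5. Use one state per residue: s0 for 0, …, s4 for 4. Reading `y` moves to the next residue; anything else stays put. s1 is accepting.
With 5 states:
        x   y  
>  s0   s0  s1 
 * s1   s1  s2 
   s2   s2  s3 
   s3   s3  s4 
   s4   s4  s0 
(> = start, * = accepting)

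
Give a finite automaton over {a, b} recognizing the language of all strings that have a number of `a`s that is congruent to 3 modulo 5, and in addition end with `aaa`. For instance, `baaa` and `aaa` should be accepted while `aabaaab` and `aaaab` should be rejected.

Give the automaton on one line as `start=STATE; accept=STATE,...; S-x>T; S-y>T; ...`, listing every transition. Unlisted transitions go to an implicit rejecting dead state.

Handle the two conditions separately and then intersect. The first has 5 states tracking the count of `a`s modulo 5; the second has 4 states tracking how much of the suffix `aaa` has currently been matched. A product state is a pair (one from each), accepting exactly when both do.
A 20-state machine:
          a    b  
>  s0     s1   s0 
   s1     s2   s3 
   s2     s4   s5 
   s3     s6   s3 
 * s4     s7   s8 
   s5     s9   s5 
   s6    s10   s5 
   s7    s11  s12 
   s8    s13   s8 
   s9    s14   s8 
   s10    s7   s8 
   s11   s15   s0 
   s12   s16  s12 
   s13   s17  s12 
   s14   s11  s12 
   s15   s18   s3 
   s16   s19   s0 
   s17   s15   s0 
   s18    s4   s5 
   s19   s18   s3 
(> = start, * = accepting)

start=s0; accept=s4; s0-a>s1; s0-b>s0; s1-a>s2; s1-b>s3; s2-a>s4; s2-b>s5; s3-a>s6; s3-b>s3; s4-a>s7; s4-b>s8; s5-a>s9; s5-b>s5; s6-a>s10; s6-b>s5; s7-a>s11; s7-b>s12; s8-a>s13; s8-b>s8; s9-a>s14; s9-b>s8; s10-a>s7; s10-b>s8; s11-a>s15; s11-b>s0; s12-a>s16; s12-b>s12; s13-a>s17; s13-b>s12; s14-a>s11; s14-b>s12; s15-a>s18; s15-b>s3; s16-a>s19; s16-b>s0; s17-a>s15; s17-b>s0; s18-a>s4; s18-b>s5; s19-a>s18; s19-b>s3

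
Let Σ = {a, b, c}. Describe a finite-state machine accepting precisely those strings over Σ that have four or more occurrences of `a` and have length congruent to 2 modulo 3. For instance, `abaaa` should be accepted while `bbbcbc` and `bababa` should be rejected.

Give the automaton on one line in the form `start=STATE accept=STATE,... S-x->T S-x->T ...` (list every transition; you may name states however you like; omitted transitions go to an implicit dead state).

start=S0 accept=S12,S13 S0-a->S1 S0-b->S2 S0-c->S2 S1-a->S3 S1-b->S4 S1-c->S4 S2-a->S4 S2-b->S5 S2-c->S5 S3-a->S6 S3-b->S7 S3-c->S7 S4-a->S7 S4-b->S8 S4-c->S8 S5-a->S8 S5-b->S0 S5-c->S0 S6-a->S9 S6-b->S10 S6-c->S10 S7-a->S10 S7-b->S11 S7-c->S11 S8-a->S11 S8-b->S1 S8-c->S1 S9-a->S12 S9-b->S13 S9-c->S13 S10-a->S13 S10-b->S14 S10-c->S14 S11-a->S14 S11-b->S3 S11-c->S3 S12-a->S15 S12-b->S15 S12-c->S15 S13-a->S15 S13-b->S16 S13-c->S16 S14-a->S16 S14-b->S6 S14-c->S6 S15-a->S17 S15-b->S17 S15-c->S17 S16-a->S17 S16-b->S9 S16-c->S9 S17-a->S12 S17-b->S12 S17-c->S12

Handle the two conditions separately and then intersect. The first has 6 states tracking the count of `a`s, saturating at 5; the second has 3 states tracking the input length modulo 3. A product state is a pair (one from each), accepting exactly when both do.
With 18 states:
          a    b    c  
>  S0     S1   S2   S2 
   S1     S3   S4   S4 
   S2     S4   S5   S5 
   S3     S6   S7   S7 
   S4     S7   S8   S8 
   S5     S8   S0   S0 
   S6     S9  S10  S10 
   S7    S10  S11  S11 
   S8    S11   S1   S1 
   S9    S12  S13  S13 
   S10   S13  S14  S14 
   S11   S14   S3   S3 
 * S12   S15  S15  S15 
 * S13   S15  S16  S16 
   S14   S16   S6   S6 
   S15   S17  S17  S17 
   S16   S17   S9   S9 
   S17   S12  S12  S12 
(> = start, * = accepting)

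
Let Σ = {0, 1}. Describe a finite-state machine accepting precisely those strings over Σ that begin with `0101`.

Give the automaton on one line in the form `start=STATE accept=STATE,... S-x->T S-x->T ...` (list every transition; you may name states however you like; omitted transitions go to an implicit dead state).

start=q0 accept=q4 q0-0->q1 q0-1->q5 q1-0->q5 q1-1->q2 q2-0->q3 q2-1->q5 q3-0->q5 q3-1->q4 q4-0->q4 q4-1->q4 q5-0->q5 q5-1->q5

Walk along `0101` while the input agrees: from q0 take `0` to q1, and so on. Any deviation drops to the rejecting sink q5. Once q4 is reached the prefix is confirmed and every continuation is accepted.
A 6-state machine:
        0   1  
>  q0   q1  q5 
   q1   q5  q2 
   q2   q3  q5 
   q3   q5  q4 
 * q4   q4  q4 
   q5   q5  q5 
(> = start, * = accepting)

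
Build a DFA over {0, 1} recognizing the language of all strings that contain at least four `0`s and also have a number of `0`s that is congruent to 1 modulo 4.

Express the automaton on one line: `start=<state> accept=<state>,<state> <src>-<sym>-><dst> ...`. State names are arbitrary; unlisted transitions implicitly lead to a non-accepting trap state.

start=s0 accept=s5 s0-0->s1 s0-1->s0 s1-0->s2 s1-1->s1 s2-0->s3 s2-1->s2 s3-0->s4 s3-1->s3 s4-0->s5 s4-1->s4 s5-0->s2 s5-1->s5

Build one automaton per condition and run them in lockstep. One (6 states) tracks the count of `0`s, saturating at 5; the other (4 states) tracks the count of `0`s modulo 4. Each combined state is a pair, one component from each; accept when both components accept. Minimizing collapses redundant product states.
        0   1  
>  s0   s1  s0 
   s1   s2  s1 
   s2   s3  s2 
   s3   s4  s3 
   s4   s5  s4 
 * s5   s2  s5 
(> = start, * = accepting)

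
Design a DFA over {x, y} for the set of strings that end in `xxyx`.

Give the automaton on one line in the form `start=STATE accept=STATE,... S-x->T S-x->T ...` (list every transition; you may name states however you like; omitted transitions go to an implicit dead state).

start=q0 accept=q4 q0-x->q1 q0-y->q0 q1-x->q2 q1-y->q0 q2-x->q2 q2-y->q3 q3-x->q4 q3-y->q0 q4-x->q2 q4-y->q0

Remember how much of `xxyx` the current input suffix matches. State q0 means no match yet; q1 means the last symbol is `x`; q2 means the last 2 symbols are `xx`; q3 means the last 3 symbols are `xxy`; q4 means the last 4 symbols are `xxyx`. Only q4 accepts. On a mismatch, fall back to the longest proper suffix that is still a prefix of `xxyx`.
5 states suffice.
        x   y  
>  q0   q1  q0 
   q1   q2  q0 
   q2   q2  q3 
   q3   q4  q0 
 * q4   q2  q0 
(> = start, * = accepting)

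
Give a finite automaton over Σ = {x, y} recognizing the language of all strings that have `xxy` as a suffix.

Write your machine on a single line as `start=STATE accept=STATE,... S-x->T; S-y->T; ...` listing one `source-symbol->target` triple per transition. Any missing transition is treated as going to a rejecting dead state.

Let each state record the length of the longest suffix of the input read so far that is also a prefix of `xxy`. B means the last symbol is `x`; C means the last 2 symbols are `xx`; D means the last 3 symbols are `xxy`. Accept only at D, where the string currently ends in `xxy`.
4 states suffice.
       x  y 
>  A   B  A 
   B   C  A 
   C   C  D 
 * D   B  A 
(> = start, * = accepting)

start=A; accept=D; A-x->B; A-y->A; B-x->C; B-y->A; C-x->C; C-y->D; D-x->B; D-y->A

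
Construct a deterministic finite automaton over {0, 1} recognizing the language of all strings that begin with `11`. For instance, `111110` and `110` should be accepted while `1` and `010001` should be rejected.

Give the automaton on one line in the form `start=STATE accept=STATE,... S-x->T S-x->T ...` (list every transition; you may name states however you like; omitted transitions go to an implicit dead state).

Walk along `11` while the input agrees: from s0 take `1` to s1, and so on. Any deviation drops to the rejecting sink s3. Once s2 is reached the prefix is confirmed and every continuation is accepted.
4 states suffice.
        0   1  
>  s0   s3  s1 
   s1   s3  s2 
 * s2   s2  s2 
   s3   s3  s3 
(> = start, * = accepting)

start=s0 accept=s2 s0-0->s3 s0-1->s1 s1-0->s3 s1-1->s2 s2-0->s2 s2-1->s2 s3-0->s3 s3-1->s3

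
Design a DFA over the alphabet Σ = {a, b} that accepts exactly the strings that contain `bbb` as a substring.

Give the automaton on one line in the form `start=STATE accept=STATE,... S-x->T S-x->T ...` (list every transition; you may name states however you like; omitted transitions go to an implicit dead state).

start=s0 accept=s3 s0-a->s0 s0-b->s1 s1-a->s0 s1-b->s2 s2-a->s0 s2-b->s3 s3-a->s3 s3-b->s3

States s0..s2 record the length of the longest prefix of `bbb` that matches the current input suffix. Reaching s3 means `bbb` has been seen, and we stay there forever. Accept from s3.
        a   b  
>  s0   s0  s1 
   s1   s0  s2 
   s2   s0  s3 
 * s3   s3  s3 
(> = start, * = accepting)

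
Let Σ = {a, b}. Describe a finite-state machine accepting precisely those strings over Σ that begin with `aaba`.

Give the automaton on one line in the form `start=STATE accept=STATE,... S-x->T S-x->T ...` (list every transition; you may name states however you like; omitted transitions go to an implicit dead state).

start=q0 accept=q4 q0-a->q1 q0-b->q5 q1-a->q2 q1-b->q5 q2-a->q5 q2-b->q3 q3-a->q4 q3-b->q5 q4-a->q4 q4-b->q4 q5-a->q5 q5-b->q5

Walk along `aaba` while the input agrees: from q0 take `a` to q1, and so on. Any deviation drops to the rejecting sink q5. Once q4 is reached the prefix is confirmed and every continuation is accepted.
        a   b  
>  q0   q1  q5 
   q1   q2  q5 
   q2   q5  q3 
   q3   q4  q5 
 * q4   q4  q4 
   q5   q5  q5 
(> = start, * = accepting)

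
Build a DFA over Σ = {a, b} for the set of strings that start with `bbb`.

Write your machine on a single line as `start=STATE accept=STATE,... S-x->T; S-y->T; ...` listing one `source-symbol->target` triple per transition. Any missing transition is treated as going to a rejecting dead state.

start=q0; accept=q3; q0-a->q4; q0-b->q1; q1-a->q4; q1-b->q2; q2-a->q4; q2-b->q3; q3-a->q3; q3-b->q3; q4-a->q4; q4-b->q4

Check the first 3 symbols one by one: q0 through q2 record how many have matched `bbb` so far; any wrong symbol goes to the dead state q4. After all 3 match we enter the accepting sink q3.
With 5 states:
        a   b  
>  q0   q4  q1 
   q1   q4  q2 
   q2   q4  q3 
 * q3   q3  q3 
   q4   q4  q4 
(> = start, * = accepting)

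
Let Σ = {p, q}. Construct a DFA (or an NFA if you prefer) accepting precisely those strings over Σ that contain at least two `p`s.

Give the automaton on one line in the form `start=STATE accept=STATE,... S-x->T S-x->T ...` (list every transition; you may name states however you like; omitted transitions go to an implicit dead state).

Count `p`s, saturating at 3: states A through C mean 0 through 2 `p`s seen; D means more than 2. Each `p` increments (capped at D); other symbols loop. Accept from {C, D}.
4 states suffice.
       p  q 
>  A   B  A 
   B   C  B 
 * C   D  C 
 * D   D  D 
(> = start, * = accepting)

start=A accept=C,D A-p->B A-q->A B-p->C B-q->B C-p->D C-q->C D-p->D D-q->D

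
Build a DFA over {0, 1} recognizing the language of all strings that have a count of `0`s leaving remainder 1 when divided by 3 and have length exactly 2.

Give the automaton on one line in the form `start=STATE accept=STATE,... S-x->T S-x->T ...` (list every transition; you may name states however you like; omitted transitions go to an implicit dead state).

Run two small machines in parallel and take their product. The first has 3 states tracking the count of `0`s modulo 3; the second has 4 states tracking the input length, saturating at 3. A product state is a pair (one from each), accepting exactly when both do. After merging equivalent states the machine shrinks.
With 5 states:
        0   1  
>  s0   s1  s2 
   s1   s3  s4 
   s2   s4  s3 
   s3   s3  s3 
 * s4   s3  s3 
(> = start, * = accepting)

start=s0 accept=s4 s0-0->s1 s0-1->s2 s1-0->s3 s1-1->s4 s2-0->s4 s2-1->s3 s3-0->s3 s3-1->s3 s4-0->s3 s4-1->s3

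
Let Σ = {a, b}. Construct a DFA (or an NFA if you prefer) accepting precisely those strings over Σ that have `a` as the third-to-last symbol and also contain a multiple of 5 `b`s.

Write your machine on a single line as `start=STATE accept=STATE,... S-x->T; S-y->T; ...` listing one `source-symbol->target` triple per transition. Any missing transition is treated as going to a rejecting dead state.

start=q0; accept=q5,q11,q14,q15; q0-a->q1; q0-b->q2; q1-a->q3; q1-b->q2; q2-a->q2; q2-b->q4; q3-a->q5; q3-b->q2; q4-a->q4; q4-b->q6; q5-a->q5; q5-b->q2; q6-a->q7; q6-b->q8; q7-a->q7; q7-b->q9; q8-a->q10; q8-b->q0; q9-a->q10; q9-b->q11; q10-a->q12; q10-b->q13; q11-a->q1; q11-b->q2; q12-a->q12; q12-b->q14; q13-a->q15; q13-b->q2; q14-a->q15; q14-b->q2; q15-a->q3; q15-b->q2

Run two small machines in parallel and take their product. The first has 15 states tracking the last 3 symbols read; the second has 5 states tracking the count of `b`s modulo 5. A product state is a pair (one from each), accepting exactly when both do. Equivalent product states are then merged.
          a    b  
>  q0     q1   q2 
   q1     q3   q2 
   q2     q2   q4 
   q3     q5   q2 
   q4     q4   q6 
 * q5     q5   q2 
   q6     q7   q8 
   q7     q7   q9 
   q8    q10   q0 
   q9    q10  q11 
   q10   q12  q13 
 * q11    q1   q2 
   q12   q12  q14 
   q13   q15   q2 
 * q14   q15   q2 
 * q15    q3   q2 
(> = start, * = accepting)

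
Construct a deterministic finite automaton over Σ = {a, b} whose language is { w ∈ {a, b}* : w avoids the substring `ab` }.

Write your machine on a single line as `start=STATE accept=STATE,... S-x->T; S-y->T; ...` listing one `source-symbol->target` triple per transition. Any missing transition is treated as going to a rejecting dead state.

This is the complement of 'contains `ab`'. Use the same substring-matching states — q0 through q2 holding how much of `ab` has just been matched — but flip the accepting set: everything except the trap q2 accepts.
3 states suffice.
        a   b  
>* q0   q1  q0 
 * q1   q1  q2 
   q2   q2  q2 
(> = start, * = accepting)

start=q0; accept=q0,q1; q0-a->q1; q0-b->q0; q1-a->q1; q1-b->q2; q2-a->q2; q2-b->q2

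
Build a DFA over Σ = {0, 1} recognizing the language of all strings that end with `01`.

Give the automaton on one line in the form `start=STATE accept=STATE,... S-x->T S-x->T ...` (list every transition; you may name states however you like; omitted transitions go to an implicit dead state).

start=S0 accept=S2 S0-0->S1 S0-1->S0 S1-0->S1 S1-1->S2 S2-0->S1 S2-1->S0

Remember how much of `01` the current input suffix matches. State S0 means no match yet; S1 means the last symbol is `0`; S2 means the last 2 symbols are `01`. Only S2 accepts. On a mismatch, fall back to the longest proper suffix that is still a prefix of `01`.
With 3 states:
        0   1  
>  S0   S1  S0 
   S1   S1  S2 
 * S2   S1  S0 
(> = start, * = accepting)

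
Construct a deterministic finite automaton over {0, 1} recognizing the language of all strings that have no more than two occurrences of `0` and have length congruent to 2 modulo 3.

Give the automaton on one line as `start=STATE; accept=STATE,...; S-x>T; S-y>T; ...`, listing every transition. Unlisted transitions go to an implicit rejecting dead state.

Handle the two conditions separately and then intersect. The first has 4 states tracking the count of `0`s, saturating at 3; the second has 3 states tracking the input length modulo 3. A product state is a pair (one from each), accepting exactly when both do. Equivalent product states are then merged.
10 states suffice.
        0   1  
>  S0   S1  S2 
   S1   S3  S4 
   S2   S4  S5 
 * S3   S6  S7 
 * S4   S7  S8 
 * S5   S8  S0 
   S6   S6  S6 
   S7   S6  S9 
   S8   S9  S1 
   S9   S6  S3 
(> = start, * = accepting)

start=S0; accept=S3,S4,S5; S0-0>S1; S0-1>S2; S1-0>S3; S1-1>S4; S2-0>S4; S2-1>S5; S3-0>S6; S3-1>S7; S4-0>S7; S4-1>S8; S5-0>S8; S5-1>S0; S6-0>S6; S6-1>S6; S7-0>S6; S7-1>S9; S8-0>S9; S8-1>S1; S9-0>S6; S9-1>S3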